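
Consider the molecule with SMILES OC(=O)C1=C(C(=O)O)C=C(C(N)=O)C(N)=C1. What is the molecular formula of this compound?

Walk through each heavy atom and fill implicit hydrogens from standard valence (C 4, N 3, O 2, S 2, halogen 1):
  atom 1: O, bond orders sum to 1 (valence 2) → 1 H
  atom 2: C, bond orders sum to 4 (valence 4) → 0 H
  atom 3: O, bond orders sum to 2 (valence 2) → 0 H
  atom 4: C, bond orders sum to 4 (valence 4) → 0 H
  atom 5: C, bond orders sum to 4 (valence 4) → 0 H
  atom 6: C, bond orders sum to 4 (valence 4) → 0 H
  atom 7: O, bond orders sum to 2 (valence 2) → 0 H
  atom 8: O, bond orders sum to 1 (valence 2) → 1 H
  atom 9: C, bond orders sum to 3 (valence 4) → 1 H
  atom 10: C, bond orders sum to 4 (valence 4) → 0 H
  atom 11: C, bond orders sum to 4 (valence 4) → 0 H
  atom 12: N, bond orders sum to 1 (valence 3) → 2 H
  atom 13: O, bond orders sum to 2 (valence 2) → 0 H
  atom 14: C, bond orders sum to 4 (valence 4) → 0 H
  atom 15: N, bond orders sum to 1 (valence 3) → 2 H
  atom 16: C, bond orders sum to 3 (valence 4) → 1 H
Totals → C:9, H:8, N:2, O:5.

C9H8N2O5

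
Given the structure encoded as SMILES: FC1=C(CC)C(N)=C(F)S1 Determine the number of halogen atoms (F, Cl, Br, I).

Halogen atoms appear at heavy-atom positions 1, 9 (2×F).
Other groups present: 1 primary amine.
Halogen count: 2.

2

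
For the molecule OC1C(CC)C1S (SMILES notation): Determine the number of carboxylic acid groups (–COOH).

Scan the SMILES for the carboxylic acid motif — none present.
Groups that are present: 1 hydroxyl, 1 thiol.

0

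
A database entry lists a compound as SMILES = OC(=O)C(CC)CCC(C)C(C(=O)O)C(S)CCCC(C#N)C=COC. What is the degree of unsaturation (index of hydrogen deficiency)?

5

Molecular formula: C19H31NO5S.
DoU = (2C + 2 + N − H − X) / 2, where X is the halogen count and O/S are ignored.
    = (2·19 + 2 + 1 − 31 − 0) / 2 = 10 / 2 = 5.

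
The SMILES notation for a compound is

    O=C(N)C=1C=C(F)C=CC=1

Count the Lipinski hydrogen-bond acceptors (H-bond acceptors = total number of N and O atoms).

N atoms: 1; O atoms: 1.
Lipinski HBA = 1 + 1 = 2.

2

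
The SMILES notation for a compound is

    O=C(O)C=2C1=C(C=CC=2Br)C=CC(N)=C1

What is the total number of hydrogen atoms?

Walk through each heavy atom and fill implicit hydrogens from standard valence (C 4, N 3, O 2, S 2, halogen 1):
  atom 1: O, bond orders sum to 2 (valence 2) → 0 H
  atom 2: C, bond orders sum to 4 (valence 4) → 0 H
  atom 3: O, bond orders sum to 1 (valence 2) → 1 H
  atom 4: C, bond orders sum to 4 (valence 4) → 0 H
  atom 5: C, bond orders sum to 4 (valence 4) → 0 H
  atom 6: C, bond orders sum to 4 (valence 4) → 0 H
  atom 7: C, bond orders sum to 3 (valence 4) → 1 H
  atom 8: C, bond orders sum to 3 (valence 4) → 1 H
  atom 9: C, bond orders sum to 4 (valence 4) → 0 H
  atom 10: Br (halogen, monovalent) → 0 H
  atom 11: C, bond orders sum to 3 (valence 4) → 1 H
  atom 12: C, bond orders sum to 3 (valence 4) → 1 H
  atom 13: C, bond orders sum to 4 (valence 4) → 0 H
  atom 14: N, bond orders sum to 1 (valence 3) → 2 H
  atom 15: C, bond orders sum to 3 (valence 4) → 1 H
Total hydrogens: 8.

8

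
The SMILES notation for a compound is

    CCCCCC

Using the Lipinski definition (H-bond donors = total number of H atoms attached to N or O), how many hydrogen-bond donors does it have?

Donors: find every N or O and count the H atoms it carries.
  (no N or O atoms present)
Lipinski HBD = 0.

0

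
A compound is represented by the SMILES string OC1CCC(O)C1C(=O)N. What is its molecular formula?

Walk through each heavy atom and fill implicit hydrogens from standard valence (C 4, N 3, O 2, S 2, halogen 1):
  atom 1: O, bond orders sum to 1 (valence 2) → 1 H
  atom 2: C, bond orders sum to 3 (valence 4) → 1 H
  atom 3: C, bond orders sum to 2 (valence 4) → 2 H
  atom 4: C, bond orders sum to 2 (valence 4) → 2 H
  atom 5: C, bond orders sum to 3 (valence 4) → 1 H
  atom 6: O, bond orders sum to 1 (valence 2) → 1 H
  atom 7: C, bond orders sum to 3 (valence 4) → 1 H
  atom 8: C, bond orders sum to 4 (valence 4) → 0 H
  atom 9: O, bond orders sum to 2 (valence 2) → 0 H
  atom 10: N, bond orders sum to 1 (valence 3) → 2 H
Totals → C:6, H:11, N:1, O:3.
In Hill order: C6H11NO3.

C6H11NO3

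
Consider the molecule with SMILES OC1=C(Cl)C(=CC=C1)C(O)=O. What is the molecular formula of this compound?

Walk through each heavy atom and fill implicit hydrogens from standard valence (C 4, N 3, O 2, S 2, halogen 1):
  atom 1: O, bond orders sum to 1 (valence 2) → 1 H
  atom 2: C, bond orders sum to 4 (valence 4) → 0 H
  atom 3: C, bond orders sum to 4 (valence 4) → 0 H
  atom 4: Cl (halogen, monovalent) → 0 H
  atom 5: C, bond orders sum to 4 (valence 4) → 0 H
  atom 6: C, bond orders sum to 3 (valence 4) → 1 H
  atom 7: C, bond orders sum to 3 (valence 4) → 1 H
  atom 8: C, bond orders sum to 3 (valence 4) → 1 H
  atom 9: C, bond orders sum to 4 (valence 4) → 0 H
  atom 10: O, bond orders sum to 1 (valence 2) → 1 H
  atom 11: O, bond orders sum to 2 (valence 2) → 0 H
Totals → C:7, H:5, Cl:1, O:3.

C7H5ClO3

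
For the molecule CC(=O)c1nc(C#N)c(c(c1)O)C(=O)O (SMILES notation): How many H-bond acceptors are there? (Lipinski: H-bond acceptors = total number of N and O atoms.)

N atoms: 2; O atoms: 4.
Lipinski HBA = 2 + 4 = 6.

6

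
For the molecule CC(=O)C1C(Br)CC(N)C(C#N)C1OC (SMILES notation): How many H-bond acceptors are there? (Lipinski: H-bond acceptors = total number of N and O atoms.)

4

N atoms: 2; O atoms: 2.
Lipinski HBA = 2 + 2 = 4.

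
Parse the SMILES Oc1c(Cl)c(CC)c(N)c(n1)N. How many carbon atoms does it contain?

Count every carbon token in the SMILES (each C, including those in ring-closure positions and inside branches).
Carbon count: 7.

7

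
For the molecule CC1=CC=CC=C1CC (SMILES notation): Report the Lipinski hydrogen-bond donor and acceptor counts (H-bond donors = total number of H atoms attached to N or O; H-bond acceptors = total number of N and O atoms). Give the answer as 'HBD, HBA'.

Donors: find every N or O and count the H atoms it carries.
  (no N or O atoms present)
Lipinski HBD = 0.
Acceptors: N atoms = 0, O atoms = 0 → HBA = 0.

0, 0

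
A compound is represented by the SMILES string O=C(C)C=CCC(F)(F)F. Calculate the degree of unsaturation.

Molecular formula: C6H7F3O.
DoU = (2C + 2 + N − H − X) / 2, where X is the halogen count and O/S are ignored.
    = (2·6 + 2 + 0 − 7 − 3) / 2 = 4 / 2 = 2.

2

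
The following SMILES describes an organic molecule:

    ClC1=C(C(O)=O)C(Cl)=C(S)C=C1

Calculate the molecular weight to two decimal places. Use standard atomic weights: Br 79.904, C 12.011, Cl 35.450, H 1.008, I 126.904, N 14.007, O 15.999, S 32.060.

223.07 g/mol

First, the molecular formula is C7H4Cl2O2S (counting implicit H from valence).
  C: 7 × 12.011 = 84.077
  Cl: 2 × 35.450 = 70.900
  H: 4 × 1.008 = 4.032
  O: 2 × 15.999 = 31.998
  S: 1 × 32.060 = 32.060
Sum: 7×12.011 + 2×35.450 + 4×1.008 + 2×15.999 + 1×32.060 = 223.067 → 223.07 g/mol.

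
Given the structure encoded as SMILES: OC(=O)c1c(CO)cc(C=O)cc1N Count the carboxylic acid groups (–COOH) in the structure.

The carboxylic acid motif appears at heavy-atom position 2 in the SMILES.
Other groups present: 1 aldehyde, 1 hydroxyl, 1 primary amine.
Carboxylic acid count: 1.

1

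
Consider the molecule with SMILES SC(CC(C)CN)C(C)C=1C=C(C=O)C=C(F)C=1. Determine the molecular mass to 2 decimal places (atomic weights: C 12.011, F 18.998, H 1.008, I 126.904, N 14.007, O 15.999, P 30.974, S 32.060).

First, the molecular formula is C14H20FNOS (counting implicit H from valence).
  C: 14 × 12.011 = 168.154
  F: 1 × 18.998 = 18.998
  H: 20 × 1.008 = 20.160
  N: 1 × 14.007 = 14.007
  O: 1 × 15.999 = 15.999
  S: 1 × 32.060 = 32.060
Sum: 14×12.011 + 1×18.998 + 20×1.008 + 1×14.007 + 1×15.999 + 1×32.060 = 269.378 → 269.38 g/mol.

269.38 g/mol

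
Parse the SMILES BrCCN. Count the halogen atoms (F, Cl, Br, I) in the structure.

Halogen atoms appear at heavy-atom position 1 (1×Br).
Other groups present: 1 primary amine.
Halogen count: 1.

1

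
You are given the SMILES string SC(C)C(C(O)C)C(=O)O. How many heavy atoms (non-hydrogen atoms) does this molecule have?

Every atom symbol written in the SMILES (organic subset) is one heavy atom; implicit H are not written.
Heavy atoms by element → C:6, O:3, S:1.
Total: 10.

10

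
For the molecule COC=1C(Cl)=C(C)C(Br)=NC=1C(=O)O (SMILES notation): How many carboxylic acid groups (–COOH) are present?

The carboxylic acid motif appears at heavy-atom position 12 in the SMILES.
Other groups present: 1 ether.
Carboxylic acid count: 1.

1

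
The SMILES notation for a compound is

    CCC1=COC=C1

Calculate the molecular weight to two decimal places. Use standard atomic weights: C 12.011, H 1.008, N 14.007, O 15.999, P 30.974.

First, the molecular formula is C6H8O (counting implicit H from valence).
  C: 6 × 12.011 = 72.066
  H: 8 × 1.008 = 8.064
  O: 1 × 15.999 = 15.999
Sum: 6×12.011 + 8×1.008 + 1×15.999 = 96.129 → 96.13 g/mol.

96.13 g/mol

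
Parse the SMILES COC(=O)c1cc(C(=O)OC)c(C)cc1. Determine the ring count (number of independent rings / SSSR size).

In SMILES, each pair of matching ring-closure digits denotes one ring-closing bond; the number of such bonds equals the number of independent rings.
Ring-closure bonds here: 1.

1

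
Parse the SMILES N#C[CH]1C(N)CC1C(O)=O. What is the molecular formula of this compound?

C6H8N2O2

Walk through each heavy atom and fill implicit hydrogens from standard valence (C 4, N 3, O 2, S 2, halogen 1):
  atom 1: N, bond orders sum to 3 (valence 3) → 0 H
  atom 2: C, bond orders sum to 4 (valence 4) → 0 H
  atom 3: C with explicit H count 1
  atom 4: C, bond orders sum to 3 (valence 4) → 1 H
  atom 5: N, bond orders sum to 1 (valence 3) → 2 H
  atom 6: C, bond orders sum to 2 (valence 4) → 2 H
  atom 7: C, bond orders sum to 3 (valence 4) → 1 H
  atom 8: C, bond orders sum to 4 (valence 4) → 0 H
  atom 9: O, bond orders sum to 1 (valence 2) → 1 H
  atom 10: O, bond orders sum to 2 (valence 2) → 0 H
Totals → C:6, H:8, N:2, O:2.
In Hill order: C6H8N2O2.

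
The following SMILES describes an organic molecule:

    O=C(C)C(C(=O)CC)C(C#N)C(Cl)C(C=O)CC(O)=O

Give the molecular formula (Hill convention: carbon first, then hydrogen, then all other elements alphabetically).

C13H16ClNO5

Walk through each heavy atom and fill implicit hydrogens from standard valence (C 4, N 3, O 2, S 2, halogen 1):
  atom 1: O, bond orders sum to 2 (valence 2) → 0 H
  atom 2: C, bond orders sum to 4 (valence 4) → 0 H
  atom 3: C, bond orders sum to 1 (valence 4) → 3 H
  atom 4: C, bond orders sum to 3 (valence 4) → 1 H
  atom 5: C, bond orders sum to 4 (valence 4) → 0 H
  atom 6: O, bond orders sum to 2 (valence 2) → 0 H
  atom 7: C, bond orders sum to 2 (valence 4) → 2 H
  atom 8: C, bond orders sum to 1 (valence 4) → 3 H
  atom 9: C, bond orders sum to 3 (valence 4) → 1 H
  atom 10: C, bond orders sum to 4 (valence 4) → 0 H
  atom 11: N, bond orders sum to 3 (valence 3) → 0 H
  atom 12: C, bond orders sum to 3 (valence 4) → 1 H
  atom 13: Cl (halogen, monovalent) → 0 H
  atom 14: C, bond orders sum to 3 (valence 4) → 1 H
  atom 15: C, bond orders sum to 3 (valence 4) → 1 H
  atom 16: O, bond orders sum to 2 (valence 2) → 0 H
  atom 17: C, bond orders sum to 2 (valence 4) → 2 H
  atom 18: C, bond orders sum to 4 (valence 4) → 0 H
  atom 19: O, bond orders sum to 1 (valence 2) → 1 H
  atom 20: O, bond orders sum to 2 (valence 2) → 0 H
Totals → C:13, H:16, Cl:1, N:1, O:5.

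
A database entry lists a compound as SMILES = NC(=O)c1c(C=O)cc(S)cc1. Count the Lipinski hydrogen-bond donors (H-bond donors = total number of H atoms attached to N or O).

Donors: find every N or O and count the H atoms it carries.
  atom 1 (N): bond orders sum to 1 → 2 H
  atom 3 (O): bond orders sum to 2 → 0 H
  atom 7 (O): bond orders sum to 2 → 0 H
Lipinski HBD = 2.

2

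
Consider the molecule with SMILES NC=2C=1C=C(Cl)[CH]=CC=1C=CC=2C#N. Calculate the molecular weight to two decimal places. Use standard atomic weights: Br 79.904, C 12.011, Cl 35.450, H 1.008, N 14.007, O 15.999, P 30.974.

First, the molecular formula is C11H7ClN2 (counting implicit H from valence).
  C: 11 × 12.011 = 132.121
  Cl: 1 × 35.450 = 35.450
  H: 7 × 1.008 = 7.056
  N: 2 × 14.007 = 28.014
Sum: 11×12.011 + 1×35.450 + 7×1.008 + 2×14.007 = 202.641 → 202.64 g/mol.

202.64 g/mol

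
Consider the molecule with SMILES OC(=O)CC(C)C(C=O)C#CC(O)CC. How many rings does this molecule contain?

In SMILES, each pair of matching ring-closure digits denotes one ring-closing bond; the number of such bonds equals the number of independent rings.
Ring-closure bonds here: 0.

0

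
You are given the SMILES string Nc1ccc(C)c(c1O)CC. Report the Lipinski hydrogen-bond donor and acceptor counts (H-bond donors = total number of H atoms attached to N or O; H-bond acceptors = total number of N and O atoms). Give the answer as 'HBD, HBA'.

Donors: find every N or O and count the H atoms it carries.
  atom 1 (N): bond orders sum to 1 → 2 H
  atom 9 (O): bond orders sum to 1 → 1 H
Lipinski HBD = 3.
Acceptors: N atoms = 1, O atoms = 1 → HBA = 2.

3, 2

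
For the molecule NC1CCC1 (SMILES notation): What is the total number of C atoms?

Count every carbon token in the SMILES (each C, including those in ring-closure positions and inside branches).
Carbon count: 4.

4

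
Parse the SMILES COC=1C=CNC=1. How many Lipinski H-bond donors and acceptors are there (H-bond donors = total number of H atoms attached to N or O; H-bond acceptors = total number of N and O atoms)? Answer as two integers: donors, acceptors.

1, 2

Donors: find every N or O and count the H atoms it carries.
  atom 2 (O): bond orders sum to 2 → 0 H
  atom 6 (N): bond orders sum to 2 → 1 H
Lipinski HBD = 1.
Acceptors: N atoms = 1, O atoms = 1 → HBA = 2.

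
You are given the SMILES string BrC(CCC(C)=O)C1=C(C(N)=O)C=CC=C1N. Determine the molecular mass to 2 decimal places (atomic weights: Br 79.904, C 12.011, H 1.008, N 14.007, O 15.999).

First, the molecular formula is C12H15BrN2O2 (counting implicit H from valence).
  Br: 1 × 79.904 = 79.904
  C: 12 × 12.011 = 144.132
  H: 15 × 1.008 = 15.120
  N: 2 × 14.007 = 28.014
  O: 2 × 15.999 = 31.998
Sum: 1×79.904 + 12×12.011 + 15×1.008 + 2×14.007 + 2×15.999 = 299.168 → 299.17 g/mol.

299.17 g/mol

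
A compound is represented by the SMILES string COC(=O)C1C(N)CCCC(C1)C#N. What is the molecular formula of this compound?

Walk through each heavy atom and fill implicit hydrogens from standard valence (C 4, N 3, O 2, S 2, halogen 1):
  atom 1: C, bond orders sum to 1 (valence 4) → 3 H
  atom 2: O, bond orders sum to 2 (valence 2) → 0 H
  atom 3: C, bond orders sum to 4 (valence 4) → 0 H
  atom 4: O, bond orders sum to 2 (valence 2) → 0 H
  atom 5: C, bond orders sum to 3 (valence 4) → 1 H
  atom 6: C, bond orders sum to 3 (valence 4) → 1 H
  atom 7: N, bond orders sum to 1 (valence 3) → 2 H
  atom 8: C, bond orders sum to 2 (valence 4) → 2 H
  atom 9: C, bond orders sum to 2 (valence 4) → 2 H
  atom 10: C, bond orders sum to 2 (valence 4) → 2 H
  atom 11: C, bond orders sum to 3 (valence 4) → 1 H
  atom 12: C, bond orders sum to 2 (valence 4) → 2 H
  atom 13: C, bond orders sum to 4 (valence 4) → 0 H
  atom 14: N, bond orders sum to 3 (valence 3) → 0 H
Totals → C:10, H:16, N:2, O:2.
In Hill order: C10H16N2O2.

C10H16N2O2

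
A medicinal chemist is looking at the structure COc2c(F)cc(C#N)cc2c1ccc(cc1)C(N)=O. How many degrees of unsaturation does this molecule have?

11

Molecular formula: C15H11FN2O2.
DoU = (2C + 2 + N − H − X) / 2, where X is the halogen count and O/S are ignored.
    = (2·15 + 2 + 2 − 11 − 1) / 2 = 22 / 2 = 11.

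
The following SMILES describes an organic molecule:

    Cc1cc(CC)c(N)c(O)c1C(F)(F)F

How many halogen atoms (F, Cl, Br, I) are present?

3

Halogen atoms appear at heavy-atom positions 13, 14, 15 (3×F).
Other groups present: 1 hydroxyl, 1 primary amine.
Halogen count: 3.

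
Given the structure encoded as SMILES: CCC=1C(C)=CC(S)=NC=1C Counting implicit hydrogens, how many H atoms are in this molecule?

Walk through each heavy atom and fill implicit hydrogens from standard valence (C 4, N 3, O 2, S 2, halogen 1):
  atom 1: C, bond orders sum to 1 (valence 4) → 3 H
  atom 2: C, bond orders sum to 2 (valence 4) → 2 H
  atom 3: C, bond orders sum to 4 (valence 4) → 0 H
  atom 4: C, bond orders sum to 4 (valence 4) → 0 H
  atom 5: C, bond orders sum to 1 (valence 4) → 3 H
  atom 6: C, bond orders sum to 3 (valence 4) → 1 H
  atom 7: C, bond orders sum to 4 (valence 4) → 0 H
  atom 8: S, bond orders sum to 1 (valence 2) → 1 H
  atom 9: N, bond orders sum to 3 (valence 3) → 0 H
  atom 10: C, bond orders sum to 4 (valence 4) → 0 H
  atom 11: C, bond orders sum to 1 (valence 4) → 3 H
Total hydrogens: 13.

13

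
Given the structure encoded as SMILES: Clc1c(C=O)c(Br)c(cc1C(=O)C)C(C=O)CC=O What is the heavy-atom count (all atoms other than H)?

Every atom symbol written in the SMILES (organic subset) is one heavy atom; implicit H are not written.
Heavy atoms by element → Br:1, C:13, Cl:1, O:4.
Total: 19.

19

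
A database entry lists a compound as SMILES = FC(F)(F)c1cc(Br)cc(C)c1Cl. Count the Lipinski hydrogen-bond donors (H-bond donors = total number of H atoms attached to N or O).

Donors: find every N or O and count the H atoms it carries.
  (no N or O atoms present)
Lipinski HBD = 0.

0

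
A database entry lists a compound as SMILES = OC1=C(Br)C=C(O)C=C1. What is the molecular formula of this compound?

Walk through each heavy atom and fill implicit hydrogens from standard valence (C 4, N 3, O 2, S 2, halogen 1):
  atom 1: O, bond orders sum to 1 (valence 2) → 1 H
  atom 2: C, bond orders sum to 4 (valence 4) → 0 H
  atom 3: C, bond orders sum to 4 (valence 4) → 0 H
  atom 4: Br (halogen, monovalent) → 0 H
  atom 5: C, bond orders sum to 3 (valence 4) → 1 H
  atom 6: C, bond orders sum to 4 (valence 4) → 0 H
  atom 7: O, bond orders sum to 1 (valence 2) → 1 H
  atom 8: C, bond orders sum to 3 (valence 4) → 1 H
  atom 9: C, bond orders sum to 3 (valence 4) → 1 H
Totals → C:6, H:5, Br:1, O:2.
In Hill order: C6H5BrO2.

C6H5BrO2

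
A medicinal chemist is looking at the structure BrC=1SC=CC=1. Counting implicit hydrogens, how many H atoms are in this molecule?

3

Walk through each heavy atom and fill implicit hydrogens from standard valence (C 4, N 3, O 2, S 2, halogen 1):
  atom 1: Br (halogen, monovalent) → 0 H
  atom 2: C, bond orders sum to 4 (valence 4) → 0 H
  atom 3: S, bond orders sum to 2 (valence 2) → 0 H
  atom 4: C, bond orders sum to 3 (valence 4) → 1 H
  atom 5: C, bond orders sum to 3 (valence 4) → 1 H
  atom 6: C, bond orders sum to 3 (valence 4) → 1 H
Total hydrogens: 3.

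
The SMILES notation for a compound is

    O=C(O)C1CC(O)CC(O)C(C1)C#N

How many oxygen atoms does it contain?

Scan the SMILES for O atoms (remember two-letter symbols like Cl and Br are single atoms).
Oxygen count: 4.

4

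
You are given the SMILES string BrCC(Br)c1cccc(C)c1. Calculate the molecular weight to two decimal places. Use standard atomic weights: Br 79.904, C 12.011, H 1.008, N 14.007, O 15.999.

277.99 g/mol

First, the molecular formula is C9H10Br2 (counting implicit H from valence).
  Br: 2 × 79.904 = 159.808
  C: 9 × 12.011 = 108.099
  H: 10 × 1.008 = 10.080
Sum: 2×79.904 + 9×12.011 + 10×1.008 = 277.987 → 277.99 g/mol.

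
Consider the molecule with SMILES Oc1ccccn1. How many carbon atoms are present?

Count every carbon token in the SMILES (each C, including those in ring-closure positions and inside branches).
Carbon count: 5.

5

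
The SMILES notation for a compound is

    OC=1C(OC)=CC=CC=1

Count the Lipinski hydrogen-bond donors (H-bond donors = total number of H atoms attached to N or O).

1

Donors: find every N or O and count the H atoms it carries.
  atom 1 (O): bond orders sum to 1 → 1 H
  atom 4 (O): bond orders sum to 2 → 0 H
Lipinski HBD = 1.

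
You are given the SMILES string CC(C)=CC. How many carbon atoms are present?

Count every carbon token in the SMILES (each C, including those in ring-closure positions and inside branches).
Carbon count: 5.

5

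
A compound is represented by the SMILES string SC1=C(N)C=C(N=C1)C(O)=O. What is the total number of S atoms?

Scan the SMILES for S atoms (remember two-letter symbols like Cl and Br are single atoms).
Sulfur count: 1.

1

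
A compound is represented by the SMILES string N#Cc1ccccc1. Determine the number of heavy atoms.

8

Every atom symbol written in the SMILES (organic subset) is one heavy atom; implicit H are not written.
Heavy atoms by element → C:7, N:1.
Total: 8.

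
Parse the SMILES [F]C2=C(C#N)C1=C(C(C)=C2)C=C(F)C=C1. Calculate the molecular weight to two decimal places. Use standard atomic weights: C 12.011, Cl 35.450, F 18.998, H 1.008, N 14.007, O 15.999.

First, the molecular formula is C12H7F2N (counting implicit H from valence).
  C: 12 × 12.011 = 144.132
  F: 2 × 18.998 = 37.996
  H: 7 × 1.008 = 7.056
  N: 1 × 14.007 = 14.007
Sum: 12×12.011 + 2×18.998 + 7×1.008 + 1×14.007 = 203.191 → 203.19 g/mol.

203.19 g/mol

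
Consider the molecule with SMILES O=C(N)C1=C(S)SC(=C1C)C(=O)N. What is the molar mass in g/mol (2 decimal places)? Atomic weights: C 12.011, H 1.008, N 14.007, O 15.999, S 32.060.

First, the molecular formula is C7H8N2O2S2 (counting implicit H from valence).
  C: 7 × 12.011 = 84.077
  H: 8 × 1.008 = 8.064
  N: 2 × 14.007 = 28.014
  O: 2 × 15.999 = 31.998
  S: 2 × 32.060 = 64.120
Sum: 7×12.011 + 8×1.008 + 2×14.007 + 2×15.999 + 2×32.060 = 216.273 → 216.27 g/mol.

216.27 g/mol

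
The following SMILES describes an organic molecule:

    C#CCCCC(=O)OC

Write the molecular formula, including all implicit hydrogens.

C7H10O2

Walk through each heavy atom and fill implicit hydrogens from standard valence (C 4, N 3, O 2, S 2, halogen 1):
  atom 1: C, bond orders sum to 3 (valence 4) → 1 H
  atom 2: C, bond orders sum to 4 (valence 4) → 0 H
  atom 3: C, bond orders sum to 2 (valence 4) → 2 H
  atom 4: C, bond orders sum to 2 (valence 4) → 2 H
  atom 5: C, bond orders sum to 2 (valence 4) → 2 H
  atom 6: C, bond orders sum to 4 (valence 4) → 0 H
  atom 7: O, bond orders sum to 2 (valence 2) → 0 H
  atom 8: O, bond orders sum to 2 (valence 2) → 0 H
  atom 9: C, bond orders sum to 1 (valence 4) → 3 H
Totals → C:7, H:10, O:2.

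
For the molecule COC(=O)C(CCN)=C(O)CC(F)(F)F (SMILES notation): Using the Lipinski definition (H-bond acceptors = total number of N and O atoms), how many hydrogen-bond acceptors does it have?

4

N atoms: 1; O atoms: 3.
Lipinski HBA = 1 + 3 = 4.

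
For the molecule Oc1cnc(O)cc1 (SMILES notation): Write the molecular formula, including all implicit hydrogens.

Walk through each heavy atom and fill implicit hydrogens from standard valence (C 4, N 3, O 2, S 2, halogen 1); for lowercase aromatic atoms, an aromatic c carries 1 H when it has two neighbours and 0 H with three, and aromatic n carries 0 H:
  atom 1: O, bond orders sum to 1 (valence 2) → 1 H
  atom 2: aromatic c, 3 neighbours → 0 H
  atom 3: aromatic c, 2 neighbours → 1 H
  atom 4: aromatic n, 2 neighbours → 0 H
  atom 5: aromatic c, 3 neighbours → 0 H
  atom 6: O, bond orders sum to 1 (valence 2) → 1 H
  atom 7: aromatic c, 2 neighbours → 1 H
  atom 8: aromatic c, 2 neighbours → 1 H
Totals → C:5, H:5, N:1, O:2.

C5H5NO2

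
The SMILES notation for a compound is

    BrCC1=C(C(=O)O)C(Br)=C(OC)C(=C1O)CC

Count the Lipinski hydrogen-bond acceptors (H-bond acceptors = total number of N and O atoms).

N atoms: 0; O atoms: 4.
Lipinski HBA = 0 + 4 = 4.

4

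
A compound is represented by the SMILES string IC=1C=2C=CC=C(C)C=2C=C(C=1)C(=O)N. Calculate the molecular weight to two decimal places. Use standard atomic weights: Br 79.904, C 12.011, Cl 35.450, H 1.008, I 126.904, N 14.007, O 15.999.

First, the molecular formula is C12H10INO (counting implicit H from valence).
  C: 12 × 12.011 = 144.132
  H: 10 × 1.008 = 10.080
  I: 1 × 126.904 = 126.904
  N: 1 × 14.007 = 14.007
  O: 1 × 15.999 = 15.999
Sum: 12×12.011 + 10×1.008 + 1×126.904 + 1×14.007 + 1×15.999 = 311.122 → 311.12 g/mol.

311.12 g/mol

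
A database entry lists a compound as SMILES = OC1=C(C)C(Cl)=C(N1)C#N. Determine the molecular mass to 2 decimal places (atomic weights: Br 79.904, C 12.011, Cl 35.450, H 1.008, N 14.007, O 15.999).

156.57 g/mol

First, the molecular formula is C6H5ClN2O (counting implicit H from valence).
  C: 6 × 12.011 = 72.066
  Cl: 1 × 35.450 = 35.450
  H: 5 × 1.008 = 5.040
  N: 2 × 14.007 = 28.014
  O: 1 × 15.999 = 15.999
Sum: 6×12.011 + 1×35.450 + 5×1.008 + 2×14.007 + 1×15.999 = 156.569 → 156.57 g/mol.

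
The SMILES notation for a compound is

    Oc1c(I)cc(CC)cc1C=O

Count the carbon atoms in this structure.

Count every carbon token in the SMILES (each C, including those in ring-closure positions and inside branches).
Carbon count: 9.

9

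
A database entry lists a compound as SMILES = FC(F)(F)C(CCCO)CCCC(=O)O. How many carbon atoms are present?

9

Count every carbon token in the SMILES (each C, including those in ring-closure positions and inside branches).
Carbon count: 9.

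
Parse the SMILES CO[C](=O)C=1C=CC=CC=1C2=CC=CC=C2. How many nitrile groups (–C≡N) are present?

Scan the SMILES for the nitrile motif — none present.
Groups that are present: 1 ester.

0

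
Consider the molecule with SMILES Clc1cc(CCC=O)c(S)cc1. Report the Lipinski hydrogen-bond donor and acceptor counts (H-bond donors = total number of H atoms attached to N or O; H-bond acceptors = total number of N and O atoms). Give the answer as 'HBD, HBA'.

0, 1

Donors: find every N or O and count the H atoms it carries.
  atom 8 (O): bond orders sum to 2 → 0 H
Lipinski HBD = 0.
Acceptors: N atoms = 0, O atoms = 1 → HBA = 1.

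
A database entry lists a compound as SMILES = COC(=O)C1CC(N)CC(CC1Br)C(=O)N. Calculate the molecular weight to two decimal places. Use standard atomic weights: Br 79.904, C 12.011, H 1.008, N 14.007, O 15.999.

First, the molecular formula is C10H17BrN2O3 (counting implicit H from valence).
  Br: 1 × 79.904 = 79.904
  C: 10 × 12.011 = 120.110
  H: 17 × 1.008 = 17.136
  N: 2 × 14.007 = 28.014
  O: 3 × 15.999 = 47.997
Sum: 1×79.904 + 10×12.011 + 17×1.008 + 2×14.007 + 3×15.999 = 293.161 → 293.16 g/mol.

293.16 g/mol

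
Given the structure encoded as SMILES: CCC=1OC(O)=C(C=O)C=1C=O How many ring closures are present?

1

In SMILES, each pair of matching ring-closure digits denotes one ring-closing bond; the number of such bonds equals the number of independent rings.
Ring-closure bonds here: 1.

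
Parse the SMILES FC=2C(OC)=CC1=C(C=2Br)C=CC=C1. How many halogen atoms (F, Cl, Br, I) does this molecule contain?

Halogen atoms appear at heavy-atom positions 1, 10 (1×Br, 1×F).
Other groups present: 1 ether.
Halogen count: 2.

2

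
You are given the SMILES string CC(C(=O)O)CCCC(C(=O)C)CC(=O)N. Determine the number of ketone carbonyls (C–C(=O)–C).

The ketone motif appears at heavy-atom position 10 in the SMILES.
Other groups present: 1 amide, 1 carboxylic acid.
Ketone count: 1.

1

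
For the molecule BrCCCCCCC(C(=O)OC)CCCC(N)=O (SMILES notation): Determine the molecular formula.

Walk through each heavy atom and fill implicit hydrogens from standard valence (C 4, N 3, O 2, S 2, halogen 1):
  atom 1: Br (halogen, monovalent) → 0 H
  atom 2: C, bond orders sum to 2 (valence 4) → 2 H
  atom 3: C, bond orders sum to 2 (valence 4) → 2 H
  atom 4: C, bond orders sum to 2 (valence 4) → 2 H
  atom 5: C, bond orders sum to 2 (valence 4) → 2 H
  atom 6: C, bond orders sum to 2 (valence 4) → 2 H
  atom 7: C, bond orders sum to 2 (valence 4) → 2 H
  atom 8: C, bond orders sum to 3 (valence 4) → 1 H
  atom 9: C, bond orders sum to 4 (valence 4) → 0 H
  atom 10: O, bond orders sum to 2 (valence 2) → 0 H
  atom 11: O, bond orders sum to 2 (valence 2) → 0 H
  atom 12: C, bond orders sum to 1 (valence 4) → 3 H
  atom 13: C, bond orders sum to 2 (valence 4) → 2 H
  atom 14: C, bond orders sum to 2 (valence 4) → 2 H
  atom 15: C, bond orders sum to 2 (valence 4) → 2 H
  atom 16: C, bond orders sum to 4 (valence 4) → 0 H
  atom 17: N, bond orders sum to 1 (valence 3) → 2 H
  atom 18: O, bond orders sum to 2 (valence 2) → 0 H
Totals → C:13, H:24, Br:1, N:1, O:3.

C13H24BrNO3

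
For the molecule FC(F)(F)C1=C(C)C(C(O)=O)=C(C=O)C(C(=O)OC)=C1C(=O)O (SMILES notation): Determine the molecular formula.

C13H9F3O7

Walk through each heavy atom and fill implicit hydrogens from standard valence (C 4, N 3, O 2, S 2, halogen 1):
  atom 1: F (halogen, monovalent) → 0 H
  atom 2: C, bond orders sum to 4 (valence 4) → 0 H
  atom 3: F (halogen, monovalent) → 0 H
  atom 4: F (halogen, monovalent) → 0 H
  atom 5: C, bond orders sum to 4 (valence 4) → 0 H
  atom 6: C, bond orders sum to 4 (valence 4) → 0 H
  atom 7: C, bond orders sum to 1 (valence 4) → 3 H
  atom 8: C, bond orders sum to 4 (valence 4) → 0 H
  atom 9: C, bond orders sum to 4 (valence 4) → 0 H
  atom 10: O, bond orders sum to 1 (valence 2) → 1 H
  atom 11: O, bond orders sum to 2 (valence 2) → 0 H
  atom 12: C, bond orders sum to 4 (valence 4) → 0 H
  atom 13: C, bond orders sum to 3 (valence 4) → 1 H
  atom 14: O, bond orders sum to 2 (valence 2) → 0 H
  atom 15: C, bond orders sum to 4 (valence 4) → 0 H
  atom 16: C, bond orders sum to 4 (valence 4) → 0 H
  atom 17: O, bond orders sum to 2 (valence 2) → 0 H
  atom 18: O, bond orders sum to 2 (valence 2) → 0 H
  atom 19: C, bond orders sum to 1 (valence 4) → 3 H
  atom 20: C, bond orders sum to 4 (valence 4) → 0 H
  atom 21: C, bond orders sum to 4 (valence 4) → 0 H
  atom 22: O, bond orders sum to 2 (valence 2) → 0 H
  atom 23: O, bond orders sum to 1 (valence 2) → 1 H
Totals → C:13, H:9, F:3, O:7.
In Hill order: C13H9F3O7.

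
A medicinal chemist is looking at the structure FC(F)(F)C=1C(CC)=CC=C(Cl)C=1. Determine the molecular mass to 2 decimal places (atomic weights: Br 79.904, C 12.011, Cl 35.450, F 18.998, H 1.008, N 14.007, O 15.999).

208.61 g/mol

First, the molecular formula is C9H8ClF3 (counting implicit H from valence).
  C: 9 × 12.011 = 108.099
  Cl: 1 × 35.450 = 35.450
  F: 3 × 18.998 = 56.994
  H: 8 × 1.008 = 8.064
Sum: 9×12.011 + 1×35.450 + 3×18.998 + 8×1.008 = 208.607 → 208.61 g/mol.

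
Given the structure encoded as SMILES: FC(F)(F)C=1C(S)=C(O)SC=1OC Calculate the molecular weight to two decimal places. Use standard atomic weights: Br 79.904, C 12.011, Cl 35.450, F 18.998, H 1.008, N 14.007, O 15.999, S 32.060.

First, the molecular formula is C6H5F3O2S2 (counting implicit H from valence).
  C: 6 × 12.011 = 72.066
  F: 3 × 18.998 = 56.994
  H: 5 × 1.008 = 5.040
  O: 2 × 15.999 = 31.998
  S: 2 × 32.060 = 64.120
Sum: 6×12.011 + 3×18.998 + 5×1.008 + 2×15.999 + 2×32.060 = 230.218 → 230.22 g/mol.

230.22 g/mol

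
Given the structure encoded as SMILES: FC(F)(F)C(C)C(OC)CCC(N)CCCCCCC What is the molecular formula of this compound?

Walk through each heavy atom and fill implicit hydrogens from standard valence (C 4, N 3, O 2, S 2, halogen 1):
  atom 1: F (halogen, monovalent) → 0 H
  atom 2: C, bond orders sum to 4 (valence 4) → 0 H
  atom 3: F (halogen, monovalent) → 0 H
  atom 4: F (halogen, monovalent) → 0 H
  atom 5: C, bond orders sum to 3 (valence 4) → 1 H
  atom 6: C, bond orders sum to 1 (valence 4) → 3 H
  atom 7: C, bond orders sum to 3 (valence 4) → 1 H
  atom 8: O, bond orders sum to 2 (valence 2) → 0 H
  atom 9: C, bond orders sum to 1 (valence 4) → 3 H
  atom 10: C, bond orders sum to 2 (valence 4) → 2 H
  atom 11: C, bond orders sum to 2 (valence 4) → 2 H
  atom 12: C, bond orders sum to 3 (valence 4) → 1 H
  atom 13: N, bond orders sum to 1 (valence 3) → 2 H
  atom 14: C, bond orders sum to 2 (valence 4) → 2 H
  atom 15: C, bond orders sum to 2 (valence 4) → 2 H
  atom 16: C, bond orders sum to 2 (valence 4) → 2 H
  atom 17: C, bond orders sum to 2 (valence 4) → 2 H
  atom 18: C, bond orders sum to 2 (valence 4) → 2 H
  atom 19: C, bond orders sum to 2 (valence 4) → 2 H
  atom 20: C, bond orders sum to 1 (valence 4) → 3 H
Totals → C:15, H:30, F:3, N:1, O:1.

C15H30F3NO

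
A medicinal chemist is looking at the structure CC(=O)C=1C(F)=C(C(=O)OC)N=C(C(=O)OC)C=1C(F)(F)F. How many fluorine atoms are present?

4

Scan the SMILES for F atoms (remember two-letter symbols like Cl and Br are single atoms).
Fluorine count: 4.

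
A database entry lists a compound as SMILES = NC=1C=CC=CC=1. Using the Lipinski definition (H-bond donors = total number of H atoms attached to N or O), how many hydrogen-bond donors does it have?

2

Donors: find every N or O and count the H atoms it carries.
  atom 1 (N): bond orders sum to 1 → 2 H
Lipinski HBD = 2.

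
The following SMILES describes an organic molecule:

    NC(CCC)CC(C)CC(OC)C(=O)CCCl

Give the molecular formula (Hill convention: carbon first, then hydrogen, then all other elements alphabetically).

C13H26ClNO2

Walk through each heavy atom and fill implicit hydrogens from standard valence (C 4, N 3, O 2, S 2, halogen 1):
  atom 1: N, bond orders sum to 1 (valence 3) → 2 H
  atom 2: C, bond orders sum to 3 (valence 4) → 1 H
  atom 3: C, bond orders sum to 2 (valence 4) → 2 H
  atom 4: C, bond orders sum to 2 (valence 4) → 2 H
  atom 5: C, bond orders sum to 1 (valence 4) → 3 H
  atom 6: C, bond orders sum to 2 (valence 4) → 2 H
  atom 7: C, bond orders sum to 3 (valence 4) → 1 H
  atom 8: C, bond orders sum to 1 (valence 4) → 3 H
  atom 9: C, bond orders sum to 2 (valence 4) → 2 H
  atom 10: C, bond orders sum to 3 (valence 4) → 1 H
  atom 11: O, bond orders sum to 2 (valence 2) → 0 H
  atom 12: C, bond orders sum to 1 (valence 4) → 3 H
  atom 13: C, bond orders sum to 4 (valence 4) → 0 H
  atom 14: O, bond orders sum to 2 (valence 2) → 0 H
  atom 15: C, bond orders sum to 2 (valence 4) → 2 H
  atom 16: C, bond orders sum to 2 (valence 4) → 2 H
  atom 17: Cl (halogen, monovalent) → 0 H
Totals → C:13, H:26, Cl:1, N:1, O:2.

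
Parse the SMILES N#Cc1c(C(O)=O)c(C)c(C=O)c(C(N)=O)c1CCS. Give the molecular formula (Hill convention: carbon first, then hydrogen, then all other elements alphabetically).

Walk through each heavy atom and fill implicit hydrogens from standard valence (C 4, N 3, O 2, S 2, halogen 1); for lowercase aromatic atoms, an aromatic c carries 1 H when it has two neighbours and 0 H with three, and aromatic n carries 0 H:
  atom 1: N, bond orders sum to 3 (valence 3) → 0 H
  atom 2: C, bond orders sum to 4 (valence 4) → 0 H
  atom 3: aromatic c, 3 neighbours → 0 H
  atom 4: aromatic c, 3 neighbours → 0 H
  atom 5: C, bond orders sum to 4 (valence 4) → 0 H
  atom 6: O, bond orders sum to 1 (valence 2) → 1 H
  atom 7: O, bond orders sum to 2 (valence 2) → 0 H
  atom 8: aromatic c, 3 neighbours → 0 H
  atom 9: C, bond orders sum to 1 (valence 4) → 3 H
  atom 10: aromatic c, 3 neighbours → 0 H
  atom 11: C, bond orders sum to 3 (valence 4) → 1 H
  atom 12: O, bond orders sum to 2 (valence 2) → 0 H
  atom 13: aromatic c, 3 neighbours → 0 H
  atom 14: C, bond orders sum to 4 (valence 4) → 0 H
  atom 15: N, bond orders sum to 1 (valence 3) → 2 H
  atom 16: O, bond orders sum to 2 (valence 2) → 0 H
  atom 17: aromatic c, 3 neighbours → 0 H
  atom 18: C, bond orders sum to 2 (valence 4) → 2 H
  atom 19: C, bond orders sum to 2 (valence 4) → 2 H
  atom 20: S, bond orders sum to 1 (valence 2) → 1 H
Totals → C:13, H:12, N:2, O:4, S:1.

C13H12N2O4S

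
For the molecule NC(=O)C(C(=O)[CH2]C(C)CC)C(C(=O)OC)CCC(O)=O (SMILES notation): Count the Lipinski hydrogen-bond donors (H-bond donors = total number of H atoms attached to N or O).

Donors: find every N or O and count the H atoms it carries.
  atom 1 (N): bond orders sum to 1 → 2 H
  atom 3 (O): bond orders sum to 2 → 0 H
  atom 6 (O): bond orders sum to 2 → 0 H
  atom 14 (O): bond orders sum to 2 → 0 H
  atom 15 (O): bond orders sum to 2 → 0 H
  atom 20 (O): bond orders sum to 1 → 1 H
  atom 21 (O): bond orders sum to 2 → 0 H
Lipinski HBD = 3.

3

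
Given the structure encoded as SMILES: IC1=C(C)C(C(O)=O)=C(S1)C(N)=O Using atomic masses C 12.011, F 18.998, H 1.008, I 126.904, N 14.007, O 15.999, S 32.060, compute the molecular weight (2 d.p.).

311.09 g/mol

First, the molecular formula is C7H6INO3S (counting implicit H from valence).
  C: 7 × 12.011 = 84.077
  H: 6 × 1.008 = 6.048
  I: 1 × 126.904 = 126.904
  N: 1 × 14.007 = 14.007
  O: 3 × 15.999 = 47.997
  S: 1 × 32.060 = 32.060
Sum: 7×12.011 + 6×1.008 + 1×126.904 + 1×14.007 + 3×15.999 + 1×32.060 = 311.093 → 311.09 g/mol.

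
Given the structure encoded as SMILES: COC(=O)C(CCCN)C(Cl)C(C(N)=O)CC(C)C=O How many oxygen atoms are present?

Scan the SMILES for O atoms (remember two-letter symbols like Cl and Br are single atoms).
Oxygen count: 4.

4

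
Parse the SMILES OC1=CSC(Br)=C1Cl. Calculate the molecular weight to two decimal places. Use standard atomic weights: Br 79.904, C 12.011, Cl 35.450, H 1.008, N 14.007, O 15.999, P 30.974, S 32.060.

First, the molecular formula is C4H2BrClOS (counting implicit H from valence).
  Br: 1 × 79.904 = 79.904
  C: 4 × 12.011 = 48.044
  Cl: 1 × 35.450 = 35.450
  H: 2 × 1.008 = 2.016
  O: 1 × 15.999 = 15.999
  S: 1 × 32.060 = 32.060
Sum: 1×79.904 + 4×12.011 + 1×35.450 + 2×1.008 + 1×15.999 + 1×32.060 = 213.473 → 213.47 g/mol.

213.47 g/mol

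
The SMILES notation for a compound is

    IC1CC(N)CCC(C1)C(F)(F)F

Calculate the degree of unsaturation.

1

Molecular formula: C8H13F3IN.
DoU = (2C + 2 + N − H − X) / 2, where X is the halogen count and O/S are ignored.
    = (2·8 + 2 + 1 − 13 − 4) / 2 = 2 / 2 = 1.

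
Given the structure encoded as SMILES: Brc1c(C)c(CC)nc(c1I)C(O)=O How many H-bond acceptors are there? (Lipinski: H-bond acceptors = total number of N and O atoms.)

3

N atoms: 1; O atoms: 2.
Lipinski HBA = 1 + 2 = 3.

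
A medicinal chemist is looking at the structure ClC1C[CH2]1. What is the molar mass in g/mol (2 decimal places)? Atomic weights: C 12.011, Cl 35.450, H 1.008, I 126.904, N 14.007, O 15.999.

76.52 g/mol

First, the molecular formula is C3H5Cl (counting implicit H from valence).
  C: 3 × 12.011 = 36.033
  Cl: 1 × 35.450 = 35.450
  H: 5 × 1.008 = 5.040
Sum: 3×12.011 + 1×35.450 + 5×1.008 = 76.523 → 76.52 g/mol.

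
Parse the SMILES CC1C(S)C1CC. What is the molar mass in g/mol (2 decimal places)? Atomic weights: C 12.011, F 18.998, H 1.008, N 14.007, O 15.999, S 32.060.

First, the molecular formula is C6H12S (counting implicit H from valence).
  C: 6 × 12.011 = 72.066
  H: 12 × 1.008 = 12.096
  S: 1 × 32.060 = 32.060
Sum: 6×12.011 + 12×1.008 + 1×32.060 = 116.222 → 116.22 g/mol.

116.22 g/mol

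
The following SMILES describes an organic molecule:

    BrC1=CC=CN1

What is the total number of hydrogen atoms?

Walk through each heavy atom and fill implicit hydrogens from standard valence (C 4, N 3, O 2, S 2, halogen 1):
  atom 1: Br (halogen, monovalent) → 0 H
  atom 2: C, bond orders sum to 4 (valence 4) → 0 H
  atom 3: C, bond orders sum to 3 (valence 4) → 1 H
  atom 4: C, bond orders sum to 3 (valence 4) → 1 H
  atom 5: C, bond orders sum to 3 (valence 4) → 1 H
  atom 6: N, bond orders sum to 2 (valence 3) → 1 H
Total hydrogens: 4.

4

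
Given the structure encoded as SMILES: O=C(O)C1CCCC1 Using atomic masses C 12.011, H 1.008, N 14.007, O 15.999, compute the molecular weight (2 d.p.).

114.14 g/mol

First, the molecular formula is C6H10O2 (counting implicit H from valence).
  C: 6 × 12.011 = 72.066
  H: 10 × 1.008 = 10.080
  O: 2 × 15.999 = 31.998
Sum: 6×12.011 + 10×1.008 + 2×15.999 = 114.144 → 114.14 g/mol.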